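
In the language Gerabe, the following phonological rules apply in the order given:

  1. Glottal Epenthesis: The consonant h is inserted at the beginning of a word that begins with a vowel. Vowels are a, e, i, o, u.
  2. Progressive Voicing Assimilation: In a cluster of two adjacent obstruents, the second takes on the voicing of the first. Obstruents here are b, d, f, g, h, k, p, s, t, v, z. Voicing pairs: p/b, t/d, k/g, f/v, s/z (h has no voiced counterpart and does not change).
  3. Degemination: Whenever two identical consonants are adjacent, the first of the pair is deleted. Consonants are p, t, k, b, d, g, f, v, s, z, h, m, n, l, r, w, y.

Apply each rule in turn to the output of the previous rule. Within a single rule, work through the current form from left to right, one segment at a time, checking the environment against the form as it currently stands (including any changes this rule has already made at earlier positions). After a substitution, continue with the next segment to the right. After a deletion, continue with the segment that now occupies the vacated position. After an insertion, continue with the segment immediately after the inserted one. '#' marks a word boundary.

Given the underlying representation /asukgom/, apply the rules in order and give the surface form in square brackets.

[hasukom]

1 Glottal Epenthesis: [asukgom] → [hasukgom]
2 Progressive Voicing Assimilation: [hasukgom] → [hasukkom]
3 Degemination: [hasukkom] → [hasukom]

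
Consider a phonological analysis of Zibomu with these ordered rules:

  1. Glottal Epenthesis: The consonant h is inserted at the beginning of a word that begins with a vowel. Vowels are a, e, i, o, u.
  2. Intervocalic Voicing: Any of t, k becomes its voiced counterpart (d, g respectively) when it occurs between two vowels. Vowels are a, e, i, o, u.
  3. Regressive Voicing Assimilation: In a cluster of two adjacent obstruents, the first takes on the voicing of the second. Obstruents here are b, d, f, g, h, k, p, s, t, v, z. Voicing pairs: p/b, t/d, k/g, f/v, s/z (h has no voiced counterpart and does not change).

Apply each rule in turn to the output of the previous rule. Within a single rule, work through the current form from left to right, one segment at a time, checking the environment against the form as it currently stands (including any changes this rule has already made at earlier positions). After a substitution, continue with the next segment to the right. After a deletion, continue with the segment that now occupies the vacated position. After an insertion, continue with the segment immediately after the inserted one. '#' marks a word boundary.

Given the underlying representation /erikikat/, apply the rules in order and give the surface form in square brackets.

1 Glottal Epenthesis: [erikikat] → [herikikat]
2 Intervocalic Voicing: [herikikat] → [herigigat]
3 Regressive Voicing Assimilation: no change — [herigigat]

[herigigat]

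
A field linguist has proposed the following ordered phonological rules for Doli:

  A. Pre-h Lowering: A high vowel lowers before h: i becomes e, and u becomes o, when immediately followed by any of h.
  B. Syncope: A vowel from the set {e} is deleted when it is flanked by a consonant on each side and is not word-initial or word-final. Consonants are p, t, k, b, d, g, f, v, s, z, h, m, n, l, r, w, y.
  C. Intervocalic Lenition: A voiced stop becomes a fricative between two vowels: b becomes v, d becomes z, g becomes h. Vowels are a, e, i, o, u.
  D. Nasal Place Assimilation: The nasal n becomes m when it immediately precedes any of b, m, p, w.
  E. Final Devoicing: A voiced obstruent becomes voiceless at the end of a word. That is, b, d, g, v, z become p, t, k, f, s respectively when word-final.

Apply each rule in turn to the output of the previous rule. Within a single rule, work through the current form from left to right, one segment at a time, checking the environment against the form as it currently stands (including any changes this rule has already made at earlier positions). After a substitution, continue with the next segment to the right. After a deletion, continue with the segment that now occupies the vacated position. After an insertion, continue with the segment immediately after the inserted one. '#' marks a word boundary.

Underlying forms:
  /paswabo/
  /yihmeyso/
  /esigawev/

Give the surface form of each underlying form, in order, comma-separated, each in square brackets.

/paswabo/:
  A Pre-h Lowering: no change — [paswabo]
  B Syncope: no change — [paswabo]
  C Intervocalic Lenition: [paswabo] → [paswavo]
  D Nasal Place Assimilation: no change — [paswavo]
  E Final Devoicing: no change — [paswavo]
/yihmeyso/:
  A Pre-h Lowering: [yihmeyso] → [yehmeyso]
  B Syncope: [yehmeyso] → [yhmyso]
  C Intervocalic Lenition: no change — [yhmyso]
  D Nasal Place Assimilation: no change — [yhmyso]
  E Final Devoicing: no change — [yhmyso]
/esigawev/:
  A Pre-h Lowering: no change — [esigawev]
  B Syncope: [esigawev] → [esigawv]
  C Intervocalic Lenition: [esigawv] → [esihawv]
  D Nasal Place Assimilation: no change — [esihawv]
  E Final Devoicing: [esihawv] → [esihawf]

[paswavo], [yhmyso], [esihawf]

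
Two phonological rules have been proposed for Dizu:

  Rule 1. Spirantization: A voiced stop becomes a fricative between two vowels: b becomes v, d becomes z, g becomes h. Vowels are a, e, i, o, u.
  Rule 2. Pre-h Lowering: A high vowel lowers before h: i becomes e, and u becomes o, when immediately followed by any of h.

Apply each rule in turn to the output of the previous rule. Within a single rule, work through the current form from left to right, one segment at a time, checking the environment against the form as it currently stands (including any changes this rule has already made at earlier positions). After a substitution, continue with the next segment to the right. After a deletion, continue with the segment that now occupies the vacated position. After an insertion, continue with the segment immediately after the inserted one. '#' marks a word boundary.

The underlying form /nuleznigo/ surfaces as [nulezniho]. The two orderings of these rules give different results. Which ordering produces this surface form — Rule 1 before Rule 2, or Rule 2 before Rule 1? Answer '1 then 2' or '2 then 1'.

2 then 1

Order 1 then 2:
  1 Spirantization: [nuleznigo] → [nulezniho]
  2 Pre-h Lowering: [nulezniho] → [nulezneho]
  result: [nulezneho]
Order 2 then 1:
  2 Pre-h Lowering: no change — [nuleznigo]
  1 Spirantization: [nuleznigo] → [nulezniho]
  result: [nulezniho]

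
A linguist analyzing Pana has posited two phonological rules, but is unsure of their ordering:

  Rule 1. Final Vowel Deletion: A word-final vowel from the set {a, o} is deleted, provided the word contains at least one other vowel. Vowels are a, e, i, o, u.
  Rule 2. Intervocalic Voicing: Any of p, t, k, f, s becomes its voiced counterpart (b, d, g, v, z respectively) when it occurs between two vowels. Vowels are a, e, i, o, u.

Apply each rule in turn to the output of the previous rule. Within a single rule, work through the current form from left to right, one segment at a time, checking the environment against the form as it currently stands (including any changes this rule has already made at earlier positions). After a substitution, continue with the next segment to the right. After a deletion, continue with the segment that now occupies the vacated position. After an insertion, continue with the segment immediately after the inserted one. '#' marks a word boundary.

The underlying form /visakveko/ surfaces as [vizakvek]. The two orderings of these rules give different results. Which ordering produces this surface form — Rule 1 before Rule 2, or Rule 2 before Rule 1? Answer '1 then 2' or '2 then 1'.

1 then 2

Order 1 then 2:
  1 Final Vowel Deletion: [visakveko] → [visakvek]
  2 Intervocalic Voicing: [visakvek] → [vizakvek]
  result: [vizakvek]
Order 2 then 1:
  2 Intervocalic Voicing: [visakveko] → [vizakvego]
  1 Final Vowel Deletion: [vizakvego] → [vizakveg]
  result: [vizakveg]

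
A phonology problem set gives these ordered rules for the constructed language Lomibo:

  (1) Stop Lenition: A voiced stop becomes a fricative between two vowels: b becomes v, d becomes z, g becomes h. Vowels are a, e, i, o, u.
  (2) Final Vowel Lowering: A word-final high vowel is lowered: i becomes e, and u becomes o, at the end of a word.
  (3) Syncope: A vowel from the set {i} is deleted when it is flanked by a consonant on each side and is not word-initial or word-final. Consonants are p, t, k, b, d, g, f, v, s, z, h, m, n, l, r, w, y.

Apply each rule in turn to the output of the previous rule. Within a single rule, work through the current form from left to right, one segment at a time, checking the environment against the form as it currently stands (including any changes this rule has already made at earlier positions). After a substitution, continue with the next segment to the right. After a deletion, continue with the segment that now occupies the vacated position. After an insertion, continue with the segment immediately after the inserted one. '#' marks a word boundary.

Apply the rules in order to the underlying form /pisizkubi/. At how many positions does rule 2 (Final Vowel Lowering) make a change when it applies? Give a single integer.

1

(1) Stop Lenition: [pisizkubi] → [pisizkuvi]
(2) Final Vowel Lowering: [pisizkuvi] → [pisizkuve]
(3) Syncope: [pisizkuve] → [pszkuve]
Rule 2 changed 1 position(s).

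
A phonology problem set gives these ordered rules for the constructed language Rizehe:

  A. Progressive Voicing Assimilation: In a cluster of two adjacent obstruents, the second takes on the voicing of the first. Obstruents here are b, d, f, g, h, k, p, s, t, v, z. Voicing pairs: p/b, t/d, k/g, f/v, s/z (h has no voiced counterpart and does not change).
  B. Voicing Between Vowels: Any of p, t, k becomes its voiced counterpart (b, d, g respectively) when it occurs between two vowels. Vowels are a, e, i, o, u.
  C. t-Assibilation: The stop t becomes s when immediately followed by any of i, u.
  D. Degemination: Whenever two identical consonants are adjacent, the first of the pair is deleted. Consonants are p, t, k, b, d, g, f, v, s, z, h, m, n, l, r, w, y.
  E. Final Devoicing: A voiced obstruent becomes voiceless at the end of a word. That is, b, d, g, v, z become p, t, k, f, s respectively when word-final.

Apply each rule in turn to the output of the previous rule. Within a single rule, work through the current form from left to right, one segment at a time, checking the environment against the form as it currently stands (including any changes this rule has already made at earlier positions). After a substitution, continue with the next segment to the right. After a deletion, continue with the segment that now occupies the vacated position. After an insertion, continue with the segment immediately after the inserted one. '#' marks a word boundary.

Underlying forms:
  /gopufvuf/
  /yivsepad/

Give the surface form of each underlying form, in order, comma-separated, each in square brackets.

[gobufuf], [yivzebat]

/gopufvuf/:
  A Progressive Voicing Assimilation: [gopufvuf] → [gopuffuf]
  B Voicing Between Vowels: [gopuffuf] → [gobuffuf]
  C t-Assibilation: no change — [gobuffuf]
  D Degemination: [gobuffuf] → [gobufuf]
  E Final Devoicing: no change — [gobufuf]
/yivsepad/:
  A Progressive Voicing Assimilation: [yivsepad] → [yivzepad]
  B Voicing Between Vowels: [yivzepad] → [yivzebad]
  C t-Assibilation: no change — [yivzebad]
  D Degemination: no change — [yivzebad]
  E Final Devoicing: [yivzebad] → [yivzebat]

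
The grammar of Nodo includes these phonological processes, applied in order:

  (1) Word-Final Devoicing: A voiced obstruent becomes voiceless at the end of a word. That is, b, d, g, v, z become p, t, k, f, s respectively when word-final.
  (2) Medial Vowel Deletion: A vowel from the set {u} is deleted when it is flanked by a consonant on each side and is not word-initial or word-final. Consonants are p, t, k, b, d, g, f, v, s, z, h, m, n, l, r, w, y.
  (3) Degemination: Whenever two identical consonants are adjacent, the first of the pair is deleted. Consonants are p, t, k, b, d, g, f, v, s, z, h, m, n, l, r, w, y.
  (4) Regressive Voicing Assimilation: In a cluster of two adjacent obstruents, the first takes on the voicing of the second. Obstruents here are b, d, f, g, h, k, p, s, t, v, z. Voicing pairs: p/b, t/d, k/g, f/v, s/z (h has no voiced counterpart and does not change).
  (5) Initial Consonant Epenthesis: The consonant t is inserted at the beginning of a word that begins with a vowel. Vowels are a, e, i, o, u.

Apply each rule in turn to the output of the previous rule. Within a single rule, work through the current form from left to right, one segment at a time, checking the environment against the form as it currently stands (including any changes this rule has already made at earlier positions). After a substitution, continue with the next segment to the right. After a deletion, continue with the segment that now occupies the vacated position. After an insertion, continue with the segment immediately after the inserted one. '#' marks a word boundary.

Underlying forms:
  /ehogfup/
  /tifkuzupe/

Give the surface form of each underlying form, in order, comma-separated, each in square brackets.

[tehokfp], [tifgspe]

/ehogfup/:
  (1) Word-Final Devoicing: no change — [ehogfup]
  (2) Medial Vowel Deletion: [ehogfup] → [ehogfp]
  (3) Degemination: no change — [ehogfp]
  (4) Regressive Voicing Assimilation: [ehogfp] → [ehokfp]
  (5) Initial Consonant Epenthesis: [ehokfp] → [tehokfp]
/tifkuzupe/:
  (1) Word-Final Devoicing: no change — [tifkuzupe]
  (2) Medial Vowel Deletion: [tifkuzupe] → [tifkzpe]
  (3) Degemination: no change — [tifkzpe]
  (4) Regressive Voicing Assimilation: [tifkzpe] → [tifgspe]
  (5) Initial Consonant Epenthesis: no change — [tifgspe]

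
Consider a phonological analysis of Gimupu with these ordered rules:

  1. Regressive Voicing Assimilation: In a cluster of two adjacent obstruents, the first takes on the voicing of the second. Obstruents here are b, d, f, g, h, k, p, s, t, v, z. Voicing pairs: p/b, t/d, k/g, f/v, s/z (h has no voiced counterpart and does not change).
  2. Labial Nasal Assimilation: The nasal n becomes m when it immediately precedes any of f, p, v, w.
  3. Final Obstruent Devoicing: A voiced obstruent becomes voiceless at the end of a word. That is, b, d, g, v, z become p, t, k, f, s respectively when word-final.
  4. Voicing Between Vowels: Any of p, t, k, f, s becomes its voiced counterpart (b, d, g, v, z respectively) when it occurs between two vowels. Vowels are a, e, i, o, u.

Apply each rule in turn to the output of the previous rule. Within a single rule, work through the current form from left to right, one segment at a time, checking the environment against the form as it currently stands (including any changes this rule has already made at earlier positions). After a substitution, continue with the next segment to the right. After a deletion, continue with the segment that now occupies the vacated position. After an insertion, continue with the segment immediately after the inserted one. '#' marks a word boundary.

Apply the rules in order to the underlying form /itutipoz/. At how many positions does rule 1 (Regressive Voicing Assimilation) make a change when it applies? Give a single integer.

1 Regressive Voicing Assimilation: no change — [itutipoz]
2 Labial Nasal Assimilation: no change — [itutipoz]
3 Final Obstruent Devoicing: [itutipoz] → [itutipos]
4 Voicing Between Vowels: [itutipos] → [idudibos]
Rule 1 changed 0 position(s).

0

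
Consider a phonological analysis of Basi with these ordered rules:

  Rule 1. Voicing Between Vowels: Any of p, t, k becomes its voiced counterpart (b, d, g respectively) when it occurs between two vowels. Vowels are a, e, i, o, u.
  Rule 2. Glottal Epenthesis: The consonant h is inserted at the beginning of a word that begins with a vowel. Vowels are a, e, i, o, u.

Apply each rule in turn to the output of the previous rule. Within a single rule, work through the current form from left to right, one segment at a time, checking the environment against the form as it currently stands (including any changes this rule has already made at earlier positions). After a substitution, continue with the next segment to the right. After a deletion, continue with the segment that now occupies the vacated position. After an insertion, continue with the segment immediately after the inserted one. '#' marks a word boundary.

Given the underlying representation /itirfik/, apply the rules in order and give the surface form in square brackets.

Rule 1 Voicing Between Vowels: [itirfik] → [idirfik]
Rule 2 Glottal Epenthesis: [idirfik] → [hidirfik]

[hidirfik]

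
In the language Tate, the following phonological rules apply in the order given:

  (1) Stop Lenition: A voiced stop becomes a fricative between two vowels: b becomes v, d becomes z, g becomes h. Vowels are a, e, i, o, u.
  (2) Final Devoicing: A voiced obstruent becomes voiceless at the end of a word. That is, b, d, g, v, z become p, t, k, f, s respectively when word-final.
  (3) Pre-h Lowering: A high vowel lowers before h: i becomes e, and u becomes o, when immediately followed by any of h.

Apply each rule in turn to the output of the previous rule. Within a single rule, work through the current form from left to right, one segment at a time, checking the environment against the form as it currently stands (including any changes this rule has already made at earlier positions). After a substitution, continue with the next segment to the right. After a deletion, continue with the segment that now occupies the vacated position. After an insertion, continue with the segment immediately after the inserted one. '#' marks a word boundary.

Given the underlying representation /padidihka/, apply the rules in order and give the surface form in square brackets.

[pazizehka]

(1) Stop Lenition: [padidihka] → [pazizihka]
(2) Final Devoicing: no change — [pazizihka]
(3) Pre-h Lowering: [pazizihka] → [pazizehka]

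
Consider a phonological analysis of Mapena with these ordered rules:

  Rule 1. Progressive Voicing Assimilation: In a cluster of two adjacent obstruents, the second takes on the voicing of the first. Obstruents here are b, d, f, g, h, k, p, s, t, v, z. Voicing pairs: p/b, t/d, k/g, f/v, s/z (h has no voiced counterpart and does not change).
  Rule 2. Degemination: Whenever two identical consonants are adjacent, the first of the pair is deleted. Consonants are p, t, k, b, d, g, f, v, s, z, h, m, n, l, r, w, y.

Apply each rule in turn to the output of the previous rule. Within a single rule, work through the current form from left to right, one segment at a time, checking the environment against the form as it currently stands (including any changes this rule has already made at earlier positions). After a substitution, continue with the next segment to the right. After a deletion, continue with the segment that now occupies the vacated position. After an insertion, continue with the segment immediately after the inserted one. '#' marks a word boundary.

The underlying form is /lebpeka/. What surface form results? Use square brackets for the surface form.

[lebeka]

Rule 1 Progressive Voicing Assimilation: [lebpeka] → [lebbeka]
Rule 2 Degemination: [lebbeka] → [lebeka]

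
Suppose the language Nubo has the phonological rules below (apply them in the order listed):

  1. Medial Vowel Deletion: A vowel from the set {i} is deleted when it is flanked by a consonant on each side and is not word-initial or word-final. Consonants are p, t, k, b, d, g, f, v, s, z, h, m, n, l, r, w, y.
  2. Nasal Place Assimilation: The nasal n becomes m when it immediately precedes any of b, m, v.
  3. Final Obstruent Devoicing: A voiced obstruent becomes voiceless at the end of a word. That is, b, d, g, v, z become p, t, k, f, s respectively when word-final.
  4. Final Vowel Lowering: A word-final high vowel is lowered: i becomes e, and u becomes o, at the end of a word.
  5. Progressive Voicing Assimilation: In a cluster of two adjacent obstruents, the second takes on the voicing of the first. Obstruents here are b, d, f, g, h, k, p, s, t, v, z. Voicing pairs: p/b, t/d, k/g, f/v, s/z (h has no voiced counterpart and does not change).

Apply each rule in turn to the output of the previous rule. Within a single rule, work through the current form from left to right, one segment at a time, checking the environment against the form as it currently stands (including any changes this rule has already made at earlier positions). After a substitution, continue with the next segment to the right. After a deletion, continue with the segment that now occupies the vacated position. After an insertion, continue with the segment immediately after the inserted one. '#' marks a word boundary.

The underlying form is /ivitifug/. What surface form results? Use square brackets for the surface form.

1 Medial Vowel Deletion: [ivitifug] → [ivtfug]
2 Nasal Place Assimilation: no change — [ivtfug]
3 Final Obstruent Devoicing: [ivtfug] → [ivtfuk]
4 Final Vowel Lowering: no change — [ivtfuk]
5 Progressive Voicing Assimilation: [ivtfuk] → [ivdvuk]

[ivdvuk]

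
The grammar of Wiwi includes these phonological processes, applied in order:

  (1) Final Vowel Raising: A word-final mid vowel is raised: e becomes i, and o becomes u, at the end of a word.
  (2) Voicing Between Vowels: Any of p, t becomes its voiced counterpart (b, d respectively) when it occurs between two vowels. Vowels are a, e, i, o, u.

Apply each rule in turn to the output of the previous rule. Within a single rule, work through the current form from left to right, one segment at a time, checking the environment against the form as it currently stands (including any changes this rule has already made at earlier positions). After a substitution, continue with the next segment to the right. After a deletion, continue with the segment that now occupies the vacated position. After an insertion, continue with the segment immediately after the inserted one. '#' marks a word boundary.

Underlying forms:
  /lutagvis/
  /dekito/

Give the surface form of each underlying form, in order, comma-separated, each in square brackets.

[ludagvis], [dekidu]

/lutagvis/:
  (1) Final Vowel Raising: no change — [lutagvis]
  (2) Voicing Between Vowels: [lutagvis] → [ludagvis]
/dekito/:
  (1) Final Vowel Raising: [dekito] → [dekitu]
  (2) Voicing Between Vowels: [dekitu] → [dekidu]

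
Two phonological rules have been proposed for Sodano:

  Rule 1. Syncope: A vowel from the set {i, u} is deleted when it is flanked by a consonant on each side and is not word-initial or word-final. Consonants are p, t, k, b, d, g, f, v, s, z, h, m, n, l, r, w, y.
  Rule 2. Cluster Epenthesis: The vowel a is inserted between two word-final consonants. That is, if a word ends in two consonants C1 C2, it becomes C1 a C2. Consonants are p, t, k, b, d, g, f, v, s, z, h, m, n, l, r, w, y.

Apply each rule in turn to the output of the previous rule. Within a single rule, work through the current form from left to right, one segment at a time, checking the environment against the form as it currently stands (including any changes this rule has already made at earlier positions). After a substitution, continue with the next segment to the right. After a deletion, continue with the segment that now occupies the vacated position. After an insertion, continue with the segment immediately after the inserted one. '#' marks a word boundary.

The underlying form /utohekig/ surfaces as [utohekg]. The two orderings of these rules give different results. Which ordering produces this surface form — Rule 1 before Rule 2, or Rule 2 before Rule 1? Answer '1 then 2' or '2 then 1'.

Order 1 then 2:
  1 Syncope: [utohekig] → [utohekg]
  2 Cluster Epenthesis: [utohekg] → [utohekag]
  result: [utohekag]
Order 2 then 1:
  2 Cluster Epenthesis: no change — [utohekig]
  1 Syncope: [utohekig] → [utohekg]
  result: [utohekg]

2 then 1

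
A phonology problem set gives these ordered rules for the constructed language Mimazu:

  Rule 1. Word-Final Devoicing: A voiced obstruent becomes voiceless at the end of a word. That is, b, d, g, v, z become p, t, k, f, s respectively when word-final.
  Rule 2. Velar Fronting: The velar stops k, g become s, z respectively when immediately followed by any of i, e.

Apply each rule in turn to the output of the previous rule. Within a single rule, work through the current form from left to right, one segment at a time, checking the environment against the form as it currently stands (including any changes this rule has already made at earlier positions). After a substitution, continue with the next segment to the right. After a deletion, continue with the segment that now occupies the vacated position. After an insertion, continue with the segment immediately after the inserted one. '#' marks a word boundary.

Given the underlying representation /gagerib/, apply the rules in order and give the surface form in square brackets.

[gazerip]

Rule 1 Word-Final Devoicing: [gagerib] → [gagerip]
Rule 2 Velar Fronting: [gagerip] → [gazerip]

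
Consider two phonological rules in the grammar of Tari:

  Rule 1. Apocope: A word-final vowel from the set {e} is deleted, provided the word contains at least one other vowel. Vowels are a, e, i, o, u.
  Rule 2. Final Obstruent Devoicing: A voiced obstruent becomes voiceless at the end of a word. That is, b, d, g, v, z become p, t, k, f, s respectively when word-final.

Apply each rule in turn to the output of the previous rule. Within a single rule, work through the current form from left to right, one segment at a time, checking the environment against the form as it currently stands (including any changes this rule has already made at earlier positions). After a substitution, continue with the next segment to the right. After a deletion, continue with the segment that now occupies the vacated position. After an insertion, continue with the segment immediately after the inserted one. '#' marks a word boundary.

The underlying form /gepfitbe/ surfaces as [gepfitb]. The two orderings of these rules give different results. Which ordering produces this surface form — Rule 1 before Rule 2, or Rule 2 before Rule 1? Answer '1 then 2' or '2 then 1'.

2 then 1

Order 1 then 2:
  1 Apocope: [gepfitbe] → [gepfitb]
  2 Final Obstruent Devoicing: [gepfitb] → [gepfitp]
  result: [gepfitp]
Order 2 then 1:
  2 Final Obstruent Devoicing: no change — [gepfitbe]
  1 Apocope: [gepfitbe] → [gepfitb]
  result: [gepfitb]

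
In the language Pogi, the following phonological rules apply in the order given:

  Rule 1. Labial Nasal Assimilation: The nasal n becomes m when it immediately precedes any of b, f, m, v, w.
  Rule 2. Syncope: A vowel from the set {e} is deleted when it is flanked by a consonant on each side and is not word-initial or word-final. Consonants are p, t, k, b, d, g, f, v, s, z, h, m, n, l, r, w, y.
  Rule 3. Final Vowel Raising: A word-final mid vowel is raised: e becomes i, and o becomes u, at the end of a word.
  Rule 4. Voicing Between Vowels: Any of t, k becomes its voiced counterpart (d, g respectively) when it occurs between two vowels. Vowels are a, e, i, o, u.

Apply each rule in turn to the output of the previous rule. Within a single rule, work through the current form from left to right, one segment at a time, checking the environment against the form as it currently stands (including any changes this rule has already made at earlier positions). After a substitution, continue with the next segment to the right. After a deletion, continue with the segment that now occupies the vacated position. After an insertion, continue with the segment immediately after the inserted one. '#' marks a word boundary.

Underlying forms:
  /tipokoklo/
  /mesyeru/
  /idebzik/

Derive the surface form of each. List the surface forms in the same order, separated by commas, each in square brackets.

/tipokoklo/:
  Rule 1 Labial Nasal Assimilation: no change — [tipokoklo]
  Rule 2 Syncope: no change — [tipokoklo]
  Rule 3 Final Vowel Raising: [tipokoklo] → [tipokoklu]
  Rule 4 Voicing Between Vowels: [tipokoklu] → [tipogoklu]
/mesyeru/:
  Rule 1 Labial Nasal Assimilation: no change — [mesyeru]
  Rule 2 Syncope: [mesyeru] → [msyru]
  Rule 3 Final Vowel Raising: no change — [msyru]
  Rule 4 Voicing Between Vowels: no change — [msyru]
/idebzik/:
  Rule 1 Labial Nasal Assimilation: no change — [idebzik]
  Rule 2 Syncope: [idebzik] → [idbzik]
  Rule 3 Final Vowel Raising: no change — [idbzik]
  Rule 4 Voicing Between Vowels: no change — [idbzik]

[tipogoklu], [msyru], [idbzik]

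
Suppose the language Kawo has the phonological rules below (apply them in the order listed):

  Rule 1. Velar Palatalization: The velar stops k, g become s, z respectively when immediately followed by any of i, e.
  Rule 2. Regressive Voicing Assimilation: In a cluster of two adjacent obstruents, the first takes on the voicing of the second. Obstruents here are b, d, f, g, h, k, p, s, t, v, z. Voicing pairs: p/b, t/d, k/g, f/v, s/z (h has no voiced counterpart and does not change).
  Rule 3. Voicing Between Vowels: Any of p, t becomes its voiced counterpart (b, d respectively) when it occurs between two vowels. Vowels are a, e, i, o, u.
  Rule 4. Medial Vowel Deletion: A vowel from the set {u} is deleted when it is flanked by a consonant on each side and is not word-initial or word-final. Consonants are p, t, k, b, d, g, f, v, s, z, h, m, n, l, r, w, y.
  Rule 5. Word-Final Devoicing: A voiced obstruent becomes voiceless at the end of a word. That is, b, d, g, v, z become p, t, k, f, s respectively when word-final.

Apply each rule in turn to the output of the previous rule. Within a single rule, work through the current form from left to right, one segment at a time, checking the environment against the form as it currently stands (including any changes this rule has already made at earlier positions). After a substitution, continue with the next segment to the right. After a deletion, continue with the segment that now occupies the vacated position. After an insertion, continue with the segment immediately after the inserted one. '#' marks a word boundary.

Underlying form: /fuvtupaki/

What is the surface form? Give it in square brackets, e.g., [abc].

Rule 1 Velar Palatalization: [fuvtupaki] → [fuvtupasi]
Rule 2 Regressive Voicing Assimilation: [fuvtupasi] → [fuftupasi]
Rule 3 Voicing Between Vowels: [fuftupasi] → [fuftubasi]
Rule 4 Medial Vowel Deletion: [fuftubasi] → [fftbasi]
Rule 5 Word-Final Devoicing: no change — [fftbasi]

[fftbasi]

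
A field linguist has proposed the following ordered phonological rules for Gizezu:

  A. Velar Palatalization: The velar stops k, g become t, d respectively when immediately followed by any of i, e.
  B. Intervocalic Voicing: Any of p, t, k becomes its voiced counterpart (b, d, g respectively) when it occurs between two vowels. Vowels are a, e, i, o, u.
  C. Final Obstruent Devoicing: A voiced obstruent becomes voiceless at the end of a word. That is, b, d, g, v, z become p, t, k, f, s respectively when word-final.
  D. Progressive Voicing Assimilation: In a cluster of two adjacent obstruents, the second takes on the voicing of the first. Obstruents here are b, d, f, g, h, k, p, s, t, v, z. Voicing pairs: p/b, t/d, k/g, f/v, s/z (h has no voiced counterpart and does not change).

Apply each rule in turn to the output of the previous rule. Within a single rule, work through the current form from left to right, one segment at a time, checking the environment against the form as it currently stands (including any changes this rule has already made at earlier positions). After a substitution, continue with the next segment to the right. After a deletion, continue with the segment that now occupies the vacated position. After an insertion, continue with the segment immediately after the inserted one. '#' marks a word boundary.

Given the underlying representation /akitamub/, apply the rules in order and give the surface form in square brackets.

[adidamup]

A Velar Palatalization: [akitamub] → [atitamub]
B Intervocalic Voicing: [atitamub] → [adidamub]
C Final Obstruent Devoicing: [adidamub] → [adidamup]
D Progressive Voicing Assimilation: no change — [adidamup]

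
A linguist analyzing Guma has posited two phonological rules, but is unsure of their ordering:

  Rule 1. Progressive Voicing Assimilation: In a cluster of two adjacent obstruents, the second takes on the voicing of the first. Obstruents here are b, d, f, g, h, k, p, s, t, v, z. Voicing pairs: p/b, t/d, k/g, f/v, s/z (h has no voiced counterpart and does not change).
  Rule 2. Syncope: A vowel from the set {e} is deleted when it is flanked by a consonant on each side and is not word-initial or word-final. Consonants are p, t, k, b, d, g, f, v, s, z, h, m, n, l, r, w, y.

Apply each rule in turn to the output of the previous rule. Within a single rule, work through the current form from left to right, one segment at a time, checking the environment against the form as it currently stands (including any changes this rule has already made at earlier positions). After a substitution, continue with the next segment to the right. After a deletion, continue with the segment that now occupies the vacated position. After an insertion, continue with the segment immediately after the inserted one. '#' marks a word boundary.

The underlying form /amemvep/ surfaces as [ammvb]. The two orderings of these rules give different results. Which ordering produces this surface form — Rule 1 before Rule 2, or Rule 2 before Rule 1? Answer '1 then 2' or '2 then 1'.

Order 1 then 2:
  1 Progressive Voicing Assimilation: no change — [amemvep]
  2 Syncope: [amemvep] → [ammvp]
  result: [ammvp]
Order 2 then 1:
  2 Syncope: [amemvep] → [ammvp]
  1 Progressive Voicing Assimilation: [ammvp] → [ammvb]
  result: [ammvb]

2 then 1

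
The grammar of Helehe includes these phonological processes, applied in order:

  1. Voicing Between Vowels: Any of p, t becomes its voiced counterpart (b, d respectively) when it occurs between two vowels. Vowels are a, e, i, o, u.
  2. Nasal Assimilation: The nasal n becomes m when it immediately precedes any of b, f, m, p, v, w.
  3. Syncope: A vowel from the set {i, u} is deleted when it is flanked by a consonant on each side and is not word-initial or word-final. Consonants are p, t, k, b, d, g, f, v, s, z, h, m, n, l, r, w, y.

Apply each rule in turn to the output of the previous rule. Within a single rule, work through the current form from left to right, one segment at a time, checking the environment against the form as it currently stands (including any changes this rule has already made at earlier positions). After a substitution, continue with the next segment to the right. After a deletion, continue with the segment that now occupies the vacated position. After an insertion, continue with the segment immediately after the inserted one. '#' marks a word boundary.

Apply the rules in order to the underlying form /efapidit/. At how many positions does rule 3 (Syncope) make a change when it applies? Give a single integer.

2

1 Voicing Between Vowels: [efapidit] → [efabidit]
2 Nasal Assimilation: no change — [efabidit]
3 Syncope: [efabidit] → [efabdt]
Rule 3 changed 2 position(s).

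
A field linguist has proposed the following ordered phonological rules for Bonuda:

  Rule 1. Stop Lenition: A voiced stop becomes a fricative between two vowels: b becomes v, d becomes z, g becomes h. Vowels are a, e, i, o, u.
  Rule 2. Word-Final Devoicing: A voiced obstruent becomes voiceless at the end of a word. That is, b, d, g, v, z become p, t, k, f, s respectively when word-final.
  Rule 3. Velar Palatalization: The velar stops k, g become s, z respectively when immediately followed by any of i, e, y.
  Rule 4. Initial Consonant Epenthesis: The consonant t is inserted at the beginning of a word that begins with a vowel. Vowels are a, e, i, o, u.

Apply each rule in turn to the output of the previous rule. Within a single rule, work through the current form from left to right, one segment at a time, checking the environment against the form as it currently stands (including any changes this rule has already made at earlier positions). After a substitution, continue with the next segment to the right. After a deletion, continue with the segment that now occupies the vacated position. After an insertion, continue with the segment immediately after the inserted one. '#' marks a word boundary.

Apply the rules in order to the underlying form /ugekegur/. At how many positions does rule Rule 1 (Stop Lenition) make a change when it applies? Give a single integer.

Rule 1 Stop Lenition: [ugekegur] → [uhekehur]
Rule 2 Word-Final Devoicing: no change — [uhekehur]
Rule 3 Velar Palatalization: [uhekehur] → [uhesehur]
Rule 4 Initial Consonant Epenthesis: [uhesehur] → [tuhesehur]
Rule Rule 1 changed 2 position(s).

2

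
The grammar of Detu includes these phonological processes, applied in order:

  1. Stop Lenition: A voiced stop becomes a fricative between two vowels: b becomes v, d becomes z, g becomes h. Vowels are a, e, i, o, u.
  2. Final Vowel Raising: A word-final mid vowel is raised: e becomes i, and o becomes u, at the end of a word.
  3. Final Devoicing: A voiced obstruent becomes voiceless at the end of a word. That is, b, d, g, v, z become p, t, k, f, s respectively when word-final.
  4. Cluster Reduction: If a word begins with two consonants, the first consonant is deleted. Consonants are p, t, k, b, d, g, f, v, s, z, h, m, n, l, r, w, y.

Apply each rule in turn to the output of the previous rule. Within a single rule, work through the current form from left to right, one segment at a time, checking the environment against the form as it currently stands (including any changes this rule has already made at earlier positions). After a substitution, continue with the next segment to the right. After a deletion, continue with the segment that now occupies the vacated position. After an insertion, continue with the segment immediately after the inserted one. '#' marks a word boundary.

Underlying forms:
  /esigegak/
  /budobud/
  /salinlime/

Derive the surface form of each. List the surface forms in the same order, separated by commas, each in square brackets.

[esihehak], [buzovut], [salinlimi]

/esigegak/:
  1 Stop Lenition: [esigegak] → [esihehak]
  2 Final Vowel Raising: no change — [esihehak]
  3 Final Devoicing: no change — [esihehak]
  4 Cluster Reduction: no change — [esihehak]
/budobud/:
  1 Stop Lenition: [budobud] → [buzovud]
  2 Final Vowel Raising: no change — [buzovud]
  3 Final Devoicing: [buzovud] → [buzovut]
  4 Cluster Reduction: no change — [buzovut]
/salinlime/:
  1 Stop Lenition: no change — [salinlime]
  2 Final Vowel Raising: [salinlime] → [salinlimi]
  3 Final Devoicing: no change — [salinlimi]
  4 Cluster Reduction: no change — [salinlimi]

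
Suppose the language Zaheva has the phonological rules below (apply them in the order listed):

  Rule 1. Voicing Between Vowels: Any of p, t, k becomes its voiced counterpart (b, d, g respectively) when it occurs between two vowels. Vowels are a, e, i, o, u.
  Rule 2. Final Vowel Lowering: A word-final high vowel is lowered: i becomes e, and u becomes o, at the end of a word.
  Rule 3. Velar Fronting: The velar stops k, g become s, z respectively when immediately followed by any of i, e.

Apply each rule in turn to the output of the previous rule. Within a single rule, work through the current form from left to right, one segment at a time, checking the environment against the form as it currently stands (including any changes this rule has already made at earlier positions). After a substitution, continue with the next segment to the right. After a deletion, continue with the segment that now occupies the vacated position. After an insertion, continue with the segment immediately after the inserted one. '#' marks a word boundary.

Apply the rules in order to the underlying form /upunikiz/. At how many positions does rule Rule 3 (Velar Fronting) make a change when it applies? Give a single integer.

1

Rule 1 Voicing Between Vowels: [upunikiz] → [ubunigiz]
Rule 2 Final Vowel Lowering: no change — [ubunigiz]
Rule 3 Velar Fronting: [ubunigiz] → [ubuniziz]
Rule Rule 3 changed 1 position(s).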